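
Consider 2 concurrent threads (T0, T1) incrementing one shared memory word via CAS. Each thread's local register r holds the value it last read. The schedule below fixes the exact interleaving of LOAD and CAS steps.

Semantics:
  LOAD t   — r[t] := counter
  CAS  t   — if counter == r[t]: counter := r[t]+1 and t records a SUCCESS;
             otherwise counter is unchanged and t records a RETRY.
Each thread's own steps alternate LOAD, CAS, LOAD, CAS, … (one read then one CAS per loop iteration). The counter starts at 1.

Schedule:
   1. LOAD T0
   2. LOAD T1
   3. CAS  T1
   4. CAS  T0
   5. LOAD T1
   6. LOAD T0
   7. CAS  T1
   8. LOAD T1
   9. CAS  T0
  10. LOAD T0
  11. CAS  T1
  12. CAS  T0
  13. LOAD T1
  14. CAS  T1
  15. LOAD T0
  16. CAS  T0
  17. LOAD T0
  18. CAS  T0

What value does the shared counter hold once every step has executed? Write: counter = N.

   1) LOAD T0:  M=1  r_T0=1
   2) LOAD T1:  M=1  r_T1=1
   3) CAS  T1:  M=2  r_T1=1 ✓
   4) CAS  T0:  M=2  r_T0=1 ✗
   5) LOAD T1:  M=2  r_T1=2
   6) LOAD T0:  M=2  r_T0=2
   7) CAS  T1:  M=3  r_T1=2 ✓
   8) LOAD T1:  M=3  r_T1=3
   9) CAS  T0:  M=3  r_T0=2 ✗
  10) LOAD T0:  M=3  r_T0=3
  11) CAS  T1:  M=4  r_T1=3 ✓
  12) CAS  T0:  M=4  r_T0=3 ✗
  13) LOAD T1:  M=4  r_T1=4
  14) CAS  T1:  M=5  r_T1=4 ✓
  15) LOAD T0:  M=5  r_T0=5
  16) CAS  T0:  M=6  r_T0=5 ✓
  17) LOAD T0:  M=6  r_T0=6
  18) CAS  T0:  M=7  r_T0=6 ✓

counter = 7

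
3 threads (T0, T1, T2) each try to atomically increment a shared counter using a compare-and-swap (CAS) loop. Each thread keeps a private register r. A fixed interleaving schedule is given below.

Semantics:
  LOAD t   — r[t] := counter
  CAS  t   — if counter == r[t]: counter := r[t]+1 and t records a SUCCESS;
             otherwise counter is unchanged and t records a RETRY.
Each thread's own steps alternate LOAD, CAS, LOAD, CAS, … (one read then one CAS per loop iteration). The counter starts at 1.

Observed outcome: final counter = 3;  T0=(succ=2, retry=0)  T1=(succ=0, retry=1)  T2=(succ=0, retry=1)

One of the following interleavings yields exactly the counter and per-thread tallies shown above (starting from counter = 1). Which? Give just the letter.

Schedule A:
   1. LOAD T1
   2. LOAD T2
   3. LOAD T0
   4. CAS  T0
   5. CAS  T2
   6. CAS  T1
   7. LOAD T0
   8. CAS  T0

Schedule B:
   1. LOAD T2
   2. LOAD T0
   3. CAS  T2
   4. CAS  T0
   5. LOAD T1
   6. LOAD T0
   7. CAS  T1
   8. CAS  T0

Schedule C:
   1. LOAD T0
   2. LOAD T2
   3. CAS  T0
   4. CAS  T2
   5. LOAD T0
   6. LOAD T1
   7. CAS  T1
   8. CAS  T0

A

Simulating candidate A:
T1 LOAD — after: cnt=1, r=1 — load
T2 LOAD — after: cnt=1, r=1 — load
T0 LOAD — after: cnt=1, r=1 — load
T0 CAS — after: cnt=2, r=1 — ok
T2 CAS — after: cnt=2, r=1 — retry
T1 CAS — after: cnt=2, r=1 — retry
T0 LOAD — after: cnt=2, r=2 — load
T0 CAS — after: cnt=3, r=2 — ok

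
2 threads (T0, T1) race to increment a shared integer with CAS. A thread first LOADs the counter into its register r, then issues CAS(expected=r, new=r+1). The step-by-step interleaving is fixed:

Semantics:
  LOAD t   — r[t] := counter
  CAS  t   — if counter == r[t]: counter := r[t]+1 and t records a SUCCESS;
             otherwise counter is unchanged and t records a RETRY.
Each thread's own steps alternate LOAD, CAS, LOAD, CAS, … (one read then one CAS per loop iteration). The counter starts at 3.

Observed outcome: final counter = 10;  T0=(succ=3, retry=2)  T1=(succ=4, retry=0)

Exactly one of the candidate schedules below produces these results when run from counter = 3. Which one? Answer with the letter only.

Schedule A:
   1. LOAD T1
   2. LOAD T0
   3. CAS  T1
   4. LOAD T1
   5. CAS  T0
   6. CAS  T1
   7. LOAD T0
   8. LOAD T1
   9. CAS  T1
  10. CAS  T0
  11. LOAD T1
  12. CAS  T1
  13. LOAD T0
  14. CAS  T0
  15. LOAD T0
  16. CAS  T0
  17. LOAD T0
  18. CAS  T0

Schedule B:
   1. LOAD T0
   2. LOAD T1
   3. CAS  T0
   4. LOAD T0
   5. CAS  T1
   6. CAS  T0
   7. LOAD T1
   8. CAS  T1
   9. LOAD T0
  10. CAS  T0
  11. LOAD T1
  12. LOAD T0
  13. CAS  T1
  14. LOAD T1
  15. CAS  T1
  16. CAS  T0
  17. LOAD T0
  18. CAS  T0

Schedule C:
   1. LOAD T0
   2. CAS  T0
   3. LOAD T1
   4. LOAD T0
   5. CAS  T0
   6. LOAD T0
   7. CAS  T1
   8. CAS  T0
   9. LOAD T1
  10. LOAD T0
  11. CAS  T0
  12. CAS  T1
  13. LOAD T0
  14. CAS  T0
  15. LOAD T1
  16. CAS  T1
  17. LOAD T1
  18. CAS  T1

A

Simulating candidate A:
step 1: T1 LOAD ⇒ load; ctr=3 reg=3
step 2: T0 LOAD ⇒ load; ctr=3 reg=3
step 3: T1 CAS ⇒ ok; ctr=4 reg=3
step 4: T1 LOAD ⇒ load; ctr=4 reg=4
step 5: T0 CAS ⇒ retry; ctr=4 reg=3
step 6: T1 CAS ⇒ ok; ctr=5 reg=4
step 7: T0 LOAD ⇒ load; ctr=5 reg=5
step 8: T1 LOAD ⇒ load; ctr=5 reg=5
step 9: T1 CAS ⇒ ok; ctr=6 reg=5
step 10: T0 CAS ⇒ retry; ctr=6 reg=5
step 11: T1 LOAD ⇒ load; ctr=6 reg=6
step 12: T1 CAS ⇒ ok; ctr=7 reg=6
step 13: T0 LOAD ⇒ load; ctr=7 reg=7
step 14: T0 CAS ⇒ ok; ctr=8 reg=7
step 15: T0 LOAD ⇒ load; ctr=8 reg=8
step 16: T0 CAS ⇒ ok; ctr=9 reg=8
step 17: T0 LOAD ⇒ load; ctr=9 reg=9
step 18: T0 CAS ⇒ ok; ctr=10 reg=9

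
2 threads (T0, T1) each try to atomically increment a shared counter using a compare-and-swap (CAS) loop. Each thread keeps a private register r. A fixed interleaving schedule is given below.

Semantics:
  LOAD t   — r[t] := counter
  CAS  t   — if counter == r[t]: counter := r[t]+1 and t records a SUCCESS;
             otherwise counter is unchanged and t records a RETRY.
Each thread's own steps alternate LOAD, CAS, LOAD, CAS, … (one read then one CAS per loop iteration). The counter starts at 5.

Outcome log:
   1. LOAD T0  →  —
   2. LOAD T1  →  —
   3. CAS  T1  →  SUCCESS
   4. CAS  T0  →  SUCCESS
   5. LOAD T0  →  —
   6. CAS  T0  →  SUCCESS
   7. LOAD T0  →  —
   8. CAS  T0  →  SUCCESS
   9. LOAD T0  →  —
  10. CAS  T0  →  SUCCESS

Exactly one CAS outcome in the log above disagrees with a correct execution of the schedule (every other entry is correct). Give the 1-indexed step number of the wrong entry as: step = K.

step = 4

Correct run:
1. LOAD T0 → mem=5 r[T0]=5 [LOAD]
2. LOAD T1 → mem=5 r[T1]=5 [LOAD]
3. CAS T1 → mem=6 r[T1]=5 [OK]
4. CAS T0 → mem=6 r[T0]=5 [RETRY]
5. LOAD T0 → mem=6 r[T0]=6 [LOAD]
6. CAS T0 → mem=7 r[T0]=6 [OK]
7. LOAD T0 → mem=7 r[T0]=7 [LOAD]
8. CAS T0 → mem=8 r[T0]=7 [OK]
9. LOAD T0 → mem=8 r[T0]=8 [LOAD]
10. CAS T0 → mem=9 r[T0]=8 [OK]
Flip is step 4.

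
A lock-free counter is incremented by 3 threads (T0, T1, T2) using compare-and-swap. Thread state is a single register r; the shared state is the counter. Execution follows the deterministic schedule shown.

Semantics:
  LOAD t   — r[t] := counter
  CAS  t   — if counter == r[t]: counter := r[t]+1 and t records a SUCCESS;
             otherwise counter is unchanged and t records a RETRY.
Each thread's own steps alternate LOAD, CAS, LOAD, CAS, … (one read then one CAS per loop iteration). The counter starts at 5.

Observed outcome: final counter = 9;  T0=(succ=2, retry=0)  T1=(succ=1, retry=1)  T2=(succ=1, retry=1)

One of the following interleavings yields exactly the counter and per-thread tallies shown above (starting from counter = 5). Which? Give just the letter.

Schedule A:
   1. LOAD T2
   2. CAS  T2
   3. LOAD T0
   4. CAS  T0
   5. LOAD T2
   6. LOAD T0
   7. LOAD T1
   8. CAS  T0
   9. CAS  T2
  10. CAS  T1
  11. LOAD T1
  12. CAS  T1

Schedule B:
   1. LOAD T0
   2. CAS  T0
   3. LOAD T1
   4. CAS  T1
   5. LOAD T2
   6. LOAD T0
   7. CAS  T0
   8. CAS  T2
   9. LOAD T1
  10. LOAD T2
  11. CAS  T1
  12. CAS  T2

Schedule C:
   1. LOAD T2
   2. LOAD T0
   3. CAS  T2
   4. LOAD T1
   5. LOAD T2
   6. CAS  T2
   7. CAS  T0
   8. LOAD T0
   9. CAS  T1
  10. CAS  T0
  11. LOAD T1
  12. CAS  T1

A

Simulating candidate A:
step 1: T2 LOAD ⇒ load; ctr=5 reg=5
step 2: T2 CAS ⇒ ok; ctr=6 reg=5
step 3: T0 LOAD ⇒ load; ctr=6 reg=6
step 4: T0 CAS ⇒ ok; ctr=7 reg=6
step 5: T2 LOAD ⇒ load; ctr=7 reg=7
step 6: T0 LOAD ⇒ load; ctr=7 reg=7
step 7: T1 LOAD ⇒ load; ctr=7 reg=7
step 8: T0 CAS ⇒ ok; ctr=8 reg=7
step 9: T2 CAS ⇒ retry; ctr=8 reg=7
step 10: T1 CAS ⇒ retry; ctr=8 reg=7
step 11: T1 LOAD ⇒ load; ctr=8 reg=8
step 12: T1 CAS ⇒ ok; ctr=9 reg=8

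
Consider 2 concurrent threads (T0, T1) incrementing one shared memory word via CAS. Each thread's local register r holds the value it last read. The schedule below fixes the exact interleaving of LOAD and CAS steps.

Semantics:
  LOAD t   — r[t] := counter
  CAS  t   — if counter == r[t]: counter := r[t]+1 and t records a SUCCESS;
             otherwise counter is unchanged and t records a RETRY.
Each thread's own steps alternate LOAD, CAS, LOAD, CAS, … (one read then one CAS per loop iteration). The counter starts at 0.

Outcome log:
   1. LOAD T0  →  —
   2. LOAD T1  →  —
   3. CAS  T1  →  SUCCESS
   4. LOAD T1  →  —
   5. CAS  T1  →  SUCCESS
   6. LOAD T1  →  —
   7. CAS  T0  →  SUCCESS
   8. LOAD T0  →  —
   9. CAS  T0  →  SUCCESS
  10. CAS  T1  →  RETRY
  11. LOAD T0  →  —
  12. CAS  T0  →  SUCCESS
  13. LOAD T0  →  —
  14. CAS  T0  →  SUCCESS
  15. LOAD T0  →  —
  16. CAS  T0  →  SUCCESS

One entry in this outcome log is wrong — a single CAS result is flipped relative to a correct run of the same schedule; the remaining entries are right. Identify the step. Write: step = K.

step = 7

Correct run:
step 1: T0 LOAD ⇒ load; ctr=0 reg=0
step 2: T1 LOAD ⇒ load; ctr=0 reg=0
step 3: T1 CAS ⇒ ok; ctr=1 reg=0
step 4: T1 LOAD ⇒ load; ctr=1 reg=1
step 5: T1 CAS ⇒ ok; ctr=2 reg=1
step 6: T1 LOAD ⇒ load; ctr=2 reg=2
step 7: T0 CAS ⇒ retry; ctr=2 reg=0
step 8: T0 LOAD ⇒ load; ctr=2 reg=2
step 9: T0 CAS ⇒ ok; ctr=3 reg=2
step 10: T1 CAS ⇒ retry; ctr=3 reg=2
step 11: T0 LOAD ⇒ load; ctr=3 reg=3
step 12: T0 CAS ⇒ ok; ctr=4 reg=3
step 13: T0 LOAD ⇒ load; ctr=4 reg=4
step 14: T0 CAS ⇒ ok; ctr=5 reg=4
step 15: T0 LOAD ⇒ load; ctr=5 reg=5
step 16: T0 CAS ⇒ ok; ctr=6 reg=5
Mismatch at 7.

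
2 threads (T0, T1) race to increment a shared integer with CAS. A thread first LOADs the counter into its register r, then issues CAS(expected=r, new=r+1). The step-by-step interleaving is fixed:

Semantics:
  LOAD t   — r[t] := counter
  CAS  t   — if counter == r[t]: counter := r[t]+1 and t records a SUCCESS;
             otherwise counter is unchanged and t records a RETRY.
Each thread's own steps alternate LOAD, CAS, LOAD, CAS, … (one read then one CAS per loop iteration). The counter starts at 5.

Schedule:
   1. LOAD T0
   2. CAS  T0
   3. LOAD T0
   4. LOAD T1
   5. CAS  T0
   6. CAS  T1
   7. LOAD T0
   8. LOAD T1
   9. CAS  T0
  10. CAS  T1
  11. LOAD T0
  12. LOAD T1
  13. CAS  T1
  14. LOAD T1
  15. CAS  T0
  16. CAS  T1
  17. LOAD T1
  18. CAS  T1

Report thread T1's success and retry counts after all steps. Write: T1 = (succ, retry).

T1 = (3, 2)

T0 LOAD — after: cnt=5, r=5 — load
T0 CAS — after: cnt=6, r=5 — ok
T0 LOAD — after: cnt=6, r=6 — load
T1 LOAD — after: cnt=6, r=6 — load
T0 CAS — after: cnt=7, r=6 — ok
T1 CAS — after: cnt=7, r=6 — retry
T0 LOAD — after: cnt=7, r=7 — load
T1 LOAD — after: cnt=7, r=7 — load
T0 CAS — after: cnt=8, r=7 — ok
T1 CAS — after: cnt=8, r=7 — retry
T0 LOAD — after: cnt=8, r=8 — load
T1 LOAD — after: cnt=8, r=8 — load
T1 CAS — after: cnt=9, r=8 — ok
T1 LOAD — after: cnt=9, r=9 — load
T0 CAS — after: cnt=9, r=8 — retry
T1 CAS — after: cnt=10, r=9 — ok
T1 LOAD — after: cnt=10, r=10 — load
T1 CAS — after: cnt=11, r=10 — ok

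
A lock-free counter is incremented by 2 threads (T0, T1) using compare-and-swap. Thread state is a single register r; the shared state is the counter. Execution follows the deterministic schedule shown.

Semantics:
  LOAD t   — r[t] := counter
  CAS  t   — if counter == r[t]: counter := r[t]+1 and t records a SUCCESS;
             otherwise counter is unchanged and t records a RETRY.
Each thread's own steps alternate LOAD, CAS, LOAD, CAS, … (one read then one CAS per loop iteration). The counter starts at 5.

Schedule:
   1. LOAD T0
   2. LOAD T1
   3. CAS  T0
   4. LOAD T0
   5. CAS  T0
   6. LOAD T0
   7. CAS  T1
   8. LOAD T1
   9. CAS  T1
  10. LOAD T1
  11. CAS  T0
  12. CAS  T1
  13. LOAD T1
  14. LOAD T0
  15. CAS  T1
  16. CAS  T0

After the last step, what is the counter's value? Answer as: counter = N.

1. LOAD T0 → mem=5 r[T0]=5 [LOAD]
2. LOAD T1 → mem=5 r[T1]=5 [LOAD]
3. CAS T0 → mem=6 r[T0]=5 [OK]
4. LOAD T0 → mem=6 r[T0]=6 [LOAD]
5. CAS T0 → mem=7 r[T0]=6 [OK]
6. LOAD T0 → mem=7 r[T0]=7 [LOAD]
7. CAS T1 → mem=7 r[T1]=5 [RETRY]
8. LOAD T1 → mem=7 r[T1]=7 [LOAD]
9. CAS T1 → mem=8 r[T1]=7 [OK]
10. LOAD T1 → mem=8 r[T1]=8 [LOAD]
11. CAS T0 → mem=8 r[T0]=7 [RETRY]
12. CAS T1 → mem=9 r[T1]=8 [OK]
13. LOAD T1 → mem=9 r[T1]=9 [LOAD]
14. LOAD T0 → mem=9 r[T0]=9 [LOAD]
15. CAS T1 → mem=10 r[T1]=9 [OK]
16. CAS T0 → mem=10 r[T0]=9 [RETRY]

counter = 10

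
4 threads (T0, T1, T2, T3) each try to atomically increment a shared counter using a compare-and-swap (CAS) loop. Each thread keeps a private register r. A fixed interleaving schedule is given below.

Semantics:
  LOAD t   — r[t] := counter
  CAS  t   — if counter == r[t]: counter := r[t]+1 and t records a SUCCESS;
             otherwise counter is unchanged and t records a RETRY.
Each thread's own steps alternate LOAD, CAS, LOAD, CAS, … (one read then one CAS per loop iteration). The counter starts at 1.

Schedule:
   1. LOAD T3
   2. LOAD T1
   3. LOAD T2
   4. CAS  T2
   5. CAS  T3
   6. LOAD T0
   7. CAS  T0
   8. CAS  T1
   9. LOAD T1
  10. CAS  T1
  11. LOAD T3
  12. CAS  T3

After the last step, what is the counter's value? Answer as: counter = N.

counter = 5

[1] T3.load  rd  (counter 1, T3.r 1)
[2] T1.load  rd  (counter 1, T1.r 1)
[3] T2.load  rd  (counter 1, T2.r 1)
[4] T2.cas  hit  (counter 2, T2.r 1)
[5] T3.cas  miss  (counter 2, T3.r 1)
[6] T0.load  rd  (counter 2, T0.r 2)
[7] T0.cas  hit  (counter 3, T0.r 2)
[8] T1.cas  miss  (counter 3, T1.r 1)
[9] T1.load  rd  (counter 3, T1.r 3)
[10] T1.cas  hit  (counter 4, T1.r 3)
[11] T3.load  rd  (counter 4, T3.r 4)
[12] T3.cas  hit  (counter 5, T3.r 4)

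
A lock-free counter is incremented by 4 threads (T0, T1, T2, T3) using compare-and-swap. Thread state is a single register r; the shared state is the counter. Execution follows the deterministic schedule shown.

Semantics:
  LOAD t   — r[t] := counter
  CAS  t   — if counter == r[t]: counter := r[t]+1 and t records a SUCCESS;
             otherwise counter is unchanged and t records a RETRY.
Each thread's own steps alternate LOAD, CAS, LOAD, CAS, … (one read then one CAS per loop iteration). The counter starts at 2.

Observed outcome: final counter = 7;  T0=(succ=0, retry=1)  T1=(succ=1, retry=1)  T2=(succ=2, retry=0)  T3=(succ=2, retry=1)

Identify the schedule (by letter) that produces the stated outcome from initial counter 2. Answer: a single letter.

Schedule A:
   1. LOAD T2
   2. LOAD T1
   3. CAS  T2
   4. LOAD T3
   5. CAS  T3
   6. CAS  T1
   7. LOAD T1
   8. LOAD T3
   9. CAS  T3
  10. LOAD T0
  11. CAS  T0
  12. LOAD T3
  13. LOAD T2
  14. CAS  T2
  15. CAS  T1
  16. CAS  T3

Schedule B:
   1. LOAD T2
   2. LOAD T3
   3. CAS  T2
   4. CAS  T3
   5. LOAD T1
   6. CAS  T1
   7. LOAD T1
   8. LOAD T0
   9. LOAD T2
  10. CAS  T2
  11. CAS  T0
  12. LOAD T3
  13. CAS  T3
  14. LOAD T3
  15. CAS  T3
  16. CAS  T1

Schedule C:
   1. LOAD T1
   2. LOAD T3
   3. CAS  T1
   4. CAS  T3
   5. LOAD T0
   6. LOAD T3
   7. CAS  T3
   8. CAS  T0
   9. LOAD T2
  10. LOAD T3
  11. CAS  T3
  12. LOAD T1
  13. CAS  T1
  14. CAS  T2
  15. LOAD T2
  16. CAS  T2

Tracing schedule B:
1. LOAD T2 → mem=2 r[T2]=2 [LOAD]
2. LOAD T3 → mem=2 r[T3]=2 [LOAD]
3. CAS T2 → mem=3 r[T2]=2 [OK]
4. CAS T3 → mem=3 r[T3]=2 [RETRY]
5. LOAD T1 → mem=3 r[T1]=3 [LOAD]
6. CAS T1 → mem=4 r[T1]=3 [OK]
7. LOAD T1 → mem=4 r[T1]=4 [LOAD]
8. LOAD T0 → mem=4 r[T0]=4 [LOAD]
9. LOAD T2 → mem=4 r[T2]=4 [LOAD]
10. CAS T2 → mem=5 r[T2]=4 [OK]
11. CAS T0 → mem=5 r[T0]=4 [RETRY]
12. LOAD T3 → mem=5 r[T3]=5 [LOAD]
13. CAS T3 → mem=6 r[T3]=5 [OK]
14. LOAD T3 → mem=6 r[T3]=6 [LOAD]
15. CAS T3 → mem=7 r[T3]=6 [OK]
16. CAS T1 → mem=7 r[T1]=4 [RETRY]

B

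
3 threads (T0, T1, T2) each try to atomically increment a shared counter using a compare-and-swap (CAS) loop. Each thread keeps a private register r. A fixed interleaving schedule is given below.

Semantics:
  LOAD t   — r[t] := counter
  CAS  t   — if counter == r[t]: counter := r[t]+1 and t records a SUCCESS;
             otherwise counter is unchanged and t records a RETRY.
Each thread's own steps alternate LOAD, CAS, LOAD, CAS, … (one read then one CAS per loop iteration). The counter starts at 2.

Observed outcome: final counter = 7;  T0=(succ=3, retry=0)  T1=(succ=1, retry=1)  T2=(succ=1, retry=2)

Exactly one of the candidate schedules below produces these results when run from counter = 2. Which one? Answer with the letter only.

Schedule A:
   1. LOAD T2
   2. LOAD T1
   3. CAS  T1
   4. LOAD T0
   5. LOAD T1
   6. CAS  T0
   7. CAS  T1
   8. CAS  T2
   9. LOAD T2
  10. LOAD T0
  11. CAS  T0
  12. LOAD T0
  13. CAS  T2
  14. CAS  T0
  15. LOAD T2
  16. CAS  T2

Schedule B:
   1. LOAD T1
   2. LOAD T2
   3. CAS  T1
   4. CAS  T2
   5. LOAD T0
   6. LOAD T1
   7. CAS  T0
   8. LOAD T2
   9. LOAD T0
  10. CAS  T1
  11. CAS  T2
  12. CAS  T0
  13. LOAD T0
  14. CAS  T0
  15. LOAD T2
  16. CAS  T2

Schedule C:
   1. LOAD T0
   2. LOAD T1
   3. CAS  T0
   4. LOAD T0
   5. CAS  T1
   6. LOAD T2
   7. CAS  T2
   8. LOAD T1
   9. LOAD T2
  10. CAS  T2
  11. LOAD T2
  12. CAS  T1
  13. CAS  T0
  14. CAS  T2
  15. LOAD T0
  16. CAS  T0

Tracing schedule A:
#1 T2 reads 2
#2 T1 reads 2
#3 T1 CAS(2→3) writes; counter now 3
#4 T0 reads 3
#5 T1 reads 3
#6 T0 CAS(3→4) writes; counter now 4
#7 T1 CAS(3→4) fails; counter now 4
#8 T2 CAS(2→3) fails; counter now 4
#9 T2 reads 4
#10 T0 reads 4
#11 T0 CAS(4→5) writes; counter now 5
#12 T0 reads 5
#13 T2 CAS(4→5) fails; counter now 5
#14 T0 CAS(5→6) writes; counter now 6
#15 T2 reads 6
#16 T2 CAS(6→7) writes; counter now 7

A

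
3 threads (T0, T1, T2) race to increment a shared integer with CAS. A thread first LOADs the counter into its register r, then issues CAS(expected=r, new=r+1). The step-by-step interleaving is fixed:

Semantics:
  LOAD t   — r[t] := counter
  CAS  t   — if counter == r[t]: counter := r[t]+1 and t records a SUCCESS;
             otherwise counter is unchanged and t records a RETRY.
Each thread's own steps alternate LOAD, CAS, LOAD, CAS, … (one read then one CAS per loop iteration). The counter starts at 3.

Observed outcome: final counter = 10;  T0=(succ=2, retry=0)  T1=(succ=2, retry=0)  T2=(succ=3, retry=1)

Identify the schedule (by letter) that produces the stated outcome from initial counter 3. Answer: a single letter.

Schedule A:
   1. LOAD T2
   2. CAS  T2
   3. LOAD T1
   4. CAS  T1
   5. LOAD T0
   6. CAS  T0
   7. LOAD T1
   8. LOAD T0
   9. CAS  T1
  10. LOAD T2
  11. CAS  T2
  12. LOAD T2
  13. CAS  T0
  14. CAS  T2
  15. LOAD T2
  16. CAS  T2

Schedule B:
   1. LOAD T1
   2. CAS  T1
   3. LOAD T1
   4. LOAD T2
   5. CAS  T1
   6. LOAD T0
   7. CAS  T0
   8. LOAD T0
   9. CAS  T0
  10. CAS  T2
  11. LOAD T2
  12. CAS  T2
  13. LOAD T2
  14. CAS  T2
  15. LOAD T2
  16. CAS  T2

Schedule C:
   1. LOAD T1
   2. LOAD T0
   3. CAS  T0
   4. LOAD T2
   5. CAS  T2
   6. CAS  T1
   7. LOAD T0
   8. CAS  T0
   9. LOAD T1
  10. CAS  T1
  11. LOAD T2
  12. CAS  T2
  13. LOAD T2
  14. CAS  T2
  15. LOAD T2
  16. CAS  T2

B

Tracing schedule B:
T1 LOAD — after: cnt=3, r=3 — load
T1 CAS — after: cnt=4, r=3 — ok
T1 LOAD — after: cnt=4, r=4 — load
T2 LOAD — after: cnt=4, r=4 — load
T1 CAS — after: cnt=5, r=4 — ok
T0 LOAD — after: cnt=5, r=5 — load
T0 CAS — after: cnt=6, r=5 — ok
T0 LOAD — after: cnt=6, r=6 — load
T0 CAS — after: cnt=7, r=6 — ok
T2 CAS — after: cnt=7, r=4 — retry
T2 LOAD — after: cnt=7, r=7 — load
T2 CAS — after: cnt=8, r=7 — ok
T2 LOAD — after: cnt=8, r=8 — load
T2 CAS — after: cnt=9, r=8 — ok
T2 LOAD — after: cnt=9, r=9 — load
T2 CAS — after: cnt=10, r=9 — ok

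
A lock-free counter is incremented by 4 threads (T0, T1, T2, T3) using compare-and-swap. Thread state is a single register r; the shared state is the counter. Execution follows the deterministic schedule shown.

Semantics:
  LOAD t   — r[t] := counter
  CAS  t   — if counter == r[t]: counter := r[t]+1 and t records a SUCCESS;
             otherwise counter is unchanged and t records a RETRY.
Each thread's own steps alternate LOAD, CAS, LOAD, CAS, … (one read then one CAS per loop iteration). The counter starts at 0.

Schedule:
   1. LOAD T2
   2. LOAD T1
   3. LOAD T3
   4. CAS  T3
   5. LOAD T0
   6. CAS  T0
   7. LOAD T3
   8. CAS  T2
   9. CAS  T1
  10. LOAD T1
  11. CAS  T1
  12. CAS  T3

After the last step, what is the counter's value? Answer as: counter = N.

   1) LOAD T2:  M=0  r_T2=0
   2) LOAD T1:  M=0  r_T1=0
   3) LOAD T3:  M=0  r_T3=0
   4) CAS  T3:  M=1  r_T3=0 ✓
   5) LOAD T0:  M=1  r_T0=1
   6) CAS  T0:  M=2  r_T0=1 ✓
   7) LOAD T3:  M=2  r_T3=2
   8) CAS  T2:  M=2  r_T2=0 ✗
   9) CAS  T1:  M=2  r_T1=0 ✗
  10) LOAD T1:  M=2  r_T1=2
  11) CAS  T1:  M=3  r_T1=2 ✓
  12) CAS  T3:  M=3  r_T3=2 ✗

counter = 3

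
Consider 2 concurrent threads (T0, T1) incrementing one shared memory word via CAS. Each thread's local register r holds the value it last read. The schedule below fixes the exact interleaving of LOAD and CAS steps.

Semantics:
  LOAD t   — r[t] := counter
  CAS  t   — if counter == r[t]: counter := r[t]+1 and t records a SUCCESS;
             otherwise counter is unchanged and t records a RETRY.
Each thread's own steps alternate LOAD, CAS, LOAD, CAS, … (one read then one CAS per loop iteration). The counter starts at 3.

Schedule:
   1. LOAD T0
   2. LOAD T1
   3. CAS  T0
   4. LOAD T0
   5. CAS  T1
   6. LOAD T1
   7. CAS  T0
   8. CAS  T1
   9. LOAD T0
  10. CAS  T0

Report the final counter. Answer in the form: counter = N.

step 1: T0 LOAD ⇒ load; ctr=3 reg=3
step 2: T1 LOAD ⇒ load; ctr=3 reg=3
step 3: T0 CAS ⇒ ok; ctr=4 reg=3
step 4: T0 LOAD ⇒ load; ctr=4 reg=4
step 5: T1 CAS ⇒ retry; ctr=4 reg=3
step 6: T1 LOAD ⇒ load; ctr=4 reg=4
step 7: T0 CAS ⇒ ok; ctr=5 reg=4
step 8: T1 CAS ⇒ retry; ctr=5 reg=4
step 9: T0 LOAD ⇒ load; ctr=5 reg=5
step 10: T0 CAS ⇒ ok; ctr=6 reg=5

counter = 6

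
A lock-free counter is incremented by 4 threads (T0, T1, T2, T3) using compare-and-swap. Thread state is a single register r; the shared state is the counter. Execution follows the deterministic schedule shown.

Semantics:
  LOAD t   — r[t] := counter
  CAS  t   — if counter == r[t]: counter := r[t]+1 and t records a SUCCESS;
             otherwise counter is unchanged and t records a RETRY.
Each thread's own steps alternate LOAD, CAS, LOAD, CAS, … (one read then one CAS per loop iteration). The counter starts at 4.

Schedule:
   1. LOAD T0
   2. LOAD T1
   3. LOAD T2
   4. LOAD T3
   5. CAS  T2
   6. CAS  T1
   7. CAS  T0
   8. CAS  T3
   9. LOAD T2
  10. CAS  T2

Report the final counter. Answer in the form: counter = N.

[1] T0.load  rd  (counter 4, T0.r 4)
[2] T1.load  rd  (counter 4, T1.r 4)
[3] T2.load  rd  (counter 4, T2.r 4)
[4] T3.load  rd  (counter 4, T3.r 4)
[5] T2.cas  hit  (counter 5, T2.r 4)
[6] T1.cas  miss  (counter 5, T1.r 4)
[7] T0.cas  miss  (counter 5, T0.r 4)
[8] T3.cas  miss  (counter 5, T3.r 4)
[9] T2.load  rd  (counter 5, T2.r 5)
[10] T2.cas  hit  (counter 6, T2.r 5)

counter = 6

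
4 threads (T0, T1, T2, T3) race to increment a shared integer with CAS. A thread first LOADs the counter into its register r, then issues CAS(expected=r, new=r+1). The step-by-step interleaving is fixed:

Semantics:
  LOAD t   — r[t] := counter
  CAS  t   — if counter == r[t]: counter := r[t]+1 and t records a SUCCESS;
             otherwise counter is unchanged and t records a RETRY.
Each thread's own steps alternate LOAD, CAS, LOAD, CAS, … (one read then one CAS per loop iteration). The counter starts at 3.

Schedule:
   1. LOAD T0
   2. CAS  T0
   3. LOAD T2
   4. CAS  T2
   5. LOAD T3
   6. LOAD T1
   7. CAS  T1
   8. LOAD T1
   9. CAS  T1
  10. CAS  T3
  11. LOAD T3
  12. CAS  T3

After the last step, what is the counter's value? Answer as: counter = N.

counter = 8

#1 T0 reads 3
#2 T0 CAS(3→4) writes; counter now 4
#3 T2 reads 4
#4 T2 CAS(4→5) writes; counter now 5
#5 T3 reads 5
#6 T1 reads 5
#7 T1 CAS(5→6) writes; counter now 6
#8 T1 reads 6
#9 T1 CAS(6→7) writes; counter now 7
#10 T3 CAS(5→6) fails; counter now 7
#11 T3 reads 7
#12 T3 CAS(7→8) writes; counter now 8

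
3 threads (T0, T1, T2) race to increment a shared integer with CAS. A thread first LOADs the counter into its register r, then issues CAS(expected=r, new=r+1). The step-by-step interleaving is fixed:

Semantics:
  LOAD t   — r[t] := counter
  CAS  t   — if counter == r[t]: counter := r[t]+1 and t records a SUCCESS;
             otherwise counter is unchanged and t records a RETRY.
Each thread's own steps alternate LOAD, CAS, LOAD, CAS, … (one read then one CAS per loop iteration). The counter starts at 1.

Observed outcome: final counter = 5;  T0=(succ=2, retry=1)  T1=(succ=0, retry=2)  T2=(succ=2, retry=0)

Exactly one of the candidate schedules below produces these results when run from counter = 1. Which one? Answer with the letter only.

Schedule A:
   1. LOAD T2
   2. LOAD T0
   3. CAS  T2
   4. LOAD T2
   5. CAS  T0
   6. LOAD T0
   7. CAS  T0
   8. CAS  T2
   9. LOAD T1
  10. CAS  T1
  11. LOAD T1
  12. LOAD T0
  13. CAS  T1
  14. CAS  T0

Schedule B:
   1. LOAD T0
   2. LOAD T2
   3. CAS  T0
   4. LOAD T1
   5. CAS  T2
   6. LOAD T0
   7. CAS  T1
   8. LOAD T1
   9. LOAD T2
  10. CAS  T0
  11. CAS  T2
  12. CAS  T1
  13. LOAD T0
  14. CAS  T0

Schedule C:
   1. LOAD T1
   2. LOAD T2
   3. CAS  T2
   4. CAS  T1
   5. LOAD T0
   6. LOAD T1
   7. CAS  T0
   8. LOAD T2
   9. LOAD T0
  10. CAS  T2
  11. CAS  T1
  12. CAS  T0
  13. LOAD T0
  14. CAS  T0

Simulating candidate C:
   1) LOAD T1:  M=1  r_T1=1
   2) LOAD T2:  M=1  r_T2=1
   3) CAS  T2:  M=2  r_T2=1 ✓
   4) CAS  T1:  M=2  r_T1=1 ✗
   5) LOAD T0:  M=2  r_T0=2
   6) LOAD T1:  M=2  r_T1=2
   7) CAS  T0:  M=3  r_T0=2 ✓
   8) LOAD T2:  M=3  r_T2=3
   9) LOAD T0:  M=3  r_T0=3
  10) CAS  T2:  M=4  r_T2=3 ✓
  11) CAS  T1:  M=4  r_T1=2 ✗
  12) CAS  T0:  M=4  r_T0=3 ✗
  13) LOAD T0:  M=4  r_T0=4
  14) CAS  T0:  M=5  r_T0=4 ✓

C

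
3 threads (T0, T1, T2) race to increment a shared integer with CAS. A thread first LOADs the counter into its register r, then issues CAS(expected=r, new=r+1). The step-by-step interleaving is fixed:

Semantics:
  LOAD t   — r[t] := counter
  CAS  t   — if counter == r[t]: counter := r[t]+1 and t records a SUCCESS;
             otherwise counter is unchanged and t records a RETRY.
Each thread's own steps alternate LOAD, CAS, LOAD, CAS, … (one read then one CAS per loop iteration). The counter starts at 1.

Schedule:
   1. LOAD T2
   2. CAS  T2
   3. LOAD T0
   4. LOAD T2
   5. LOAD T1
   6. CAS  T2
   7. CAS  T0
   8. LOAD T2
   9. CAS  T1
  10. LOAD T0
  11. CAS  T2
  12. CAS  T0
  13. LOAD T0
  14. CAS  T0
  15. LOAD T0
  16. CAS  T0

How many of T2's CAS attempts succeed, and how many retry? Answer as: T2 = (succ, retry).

T2 = (3, 0)

   1) LOAD T2:  M=1  r_T2=1
   2) CAS  T2:  M=2  r_T2=1 ✓
   3) LOAD T0:  M=2  r_T0=2
   4) LOAD T2:  M=2  r_T2=2
   5) LOAD T1:  M=2  r_T1=2
   6) CAS  T2:  M=3  r_T2=2 ✓
   7) CAS  T0:  M=3  r_T0=2 ✗
   8) LOAD T2:  M=3  r_T2=3
   9) CAS  T1:  M=3  r_T1=2 ✗
  10) LOAD T0:  M=3  r_T0=3
  11) CAS  T2:  M=4  r_T2=3 ✓
  12) CAS  T0:  M=4  r_T0=3 ✗
  13) LOAD T0:  M=4  r_T0=4
  14) CAS  T0:  M=5  r_T0=4 ✓
  15) LOAD T0:  M=5  r_T0=5
  16) CAS  T0:  M=6  r_T0=5 ✓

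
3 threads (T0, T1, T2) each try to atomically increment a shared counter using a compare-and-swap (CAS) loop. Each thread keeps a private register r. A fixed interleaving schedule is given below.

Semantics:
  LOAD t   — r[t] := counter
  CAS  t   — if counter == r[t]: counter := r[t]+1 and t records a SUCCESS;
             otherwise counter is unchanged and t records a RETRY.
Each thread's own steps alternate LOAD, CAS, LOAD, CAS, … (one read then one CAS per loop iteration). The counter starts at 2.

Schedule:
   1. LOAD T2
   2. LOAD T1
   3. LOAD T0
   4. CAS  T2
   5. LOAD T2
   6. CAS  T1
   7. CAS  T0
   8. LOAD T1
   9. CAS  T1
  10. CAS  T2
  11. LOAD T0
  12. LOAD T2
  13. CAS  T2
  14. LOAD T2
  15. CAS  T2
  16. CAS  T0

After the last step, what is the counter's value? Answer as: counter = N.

counter = 6

   1) LOAD T2:  M=2  r_T2=2
   2) LOAD T1:  M=2  r_T1=2
   3) LOAD T0:  M=2  r_T0=2
   4) CAS  T2:  M=3  r_T2=2 ✓
   5) LOAD T2:  M=3  r_T2=3
   6) CAS  T1:  M=3  r_T1=2 ✗
   7) CAS  T0:  M=3  r_T0=2 ✗
   8) LOAD T1:  M=3  r_T1=3
   9) CAS  T1:  M=4  r_T1=3 ✓
  10) CAS  T2:  M=4  r_T2=3 ✗
  11) LOAD T0:  M=4  r_T0=4
  12) LOAD T2:  M=4  r_T2=4
  13) CAS  T2:  M=5  r_T2=4 ✓
  14) LOAD T2:  M=5  r_T2=5
  15) CAS  T2:  M=6  r_T2=5 ✓
  16) CAS  T0:  M=6  r_T0=4 ✗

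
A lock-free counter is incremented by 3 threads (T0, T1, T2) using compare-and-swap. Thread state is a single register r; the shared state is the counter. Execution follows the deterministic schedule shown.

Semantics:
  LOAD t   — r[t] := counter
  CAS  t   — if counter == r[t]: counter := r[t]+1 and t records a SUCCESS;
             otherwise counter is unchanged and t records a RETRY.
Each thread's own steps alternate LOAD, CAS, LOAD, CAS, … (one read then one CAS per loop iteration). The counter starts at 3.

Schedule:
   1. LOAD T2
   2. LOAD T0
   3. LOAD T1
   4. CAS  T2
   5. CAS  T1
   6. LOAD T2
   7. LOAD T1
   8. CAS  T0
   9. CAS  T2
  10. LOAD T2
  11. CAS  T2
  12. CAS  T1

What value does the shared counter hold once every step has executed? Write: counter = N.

counter = 6

#1 T2 reads 3
#2 T0 reads 3
#3 T1 reads 3
#4 T2 CAS(3→4) writes; counter now 4
#5 T1 CAS(3→4) fails; counter now 4
#6 T2 reads 4
#7 T1 reads 4
#8 T0 CAS(3→4) fails; counter now 4
#9 T2 CAS(4→5) writes; counter now 5
#10 T2 reads 5
#11 T2 CAS(5→6) writes; counter now 6
#12 T1 CAS(4→5) fails; counter now 6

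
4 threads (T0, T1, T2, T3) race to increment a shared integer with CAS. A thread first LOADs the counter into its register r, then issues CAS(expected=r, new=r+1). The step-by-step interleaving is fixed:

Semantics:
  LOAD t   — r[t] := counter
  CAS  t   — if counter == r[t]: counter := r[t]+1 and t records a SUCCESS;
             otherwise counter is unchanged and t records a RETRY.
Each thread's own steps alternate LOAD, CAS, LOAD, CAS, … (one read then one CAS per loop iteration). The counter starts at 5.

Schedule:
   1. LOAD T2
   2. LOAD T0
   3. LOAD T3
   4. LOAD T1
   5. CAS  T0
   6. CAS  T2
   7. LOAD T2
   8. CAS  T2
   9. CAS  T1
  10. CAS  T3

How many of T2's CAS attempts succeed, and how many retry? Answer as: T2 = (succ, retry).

[1] T2.load  rd  (counter 5, T2.r 5)
[2] T0.load  rd  (counter 5, T0.r 5)
[3] T3.load  rd  (counter 5, T3.r 5)
[4] T1.load  rd  (counter 5, T1.r 5)
[5] T0.cas  hit  (counter 6, T0.r 5)
[6] T2.cas  miss  (counter 6, T2.r 5)
[7] T2.load  rd  (counter 6, T2.r 6)
[8] T2.cas  hit  (counter 7, T2.r 6)
[9] T1.cas  miss  (counter 7, T1.r 5)
[10] T3.cas  miss  (counter 7, T3.r 5)

T2 = (1, 1)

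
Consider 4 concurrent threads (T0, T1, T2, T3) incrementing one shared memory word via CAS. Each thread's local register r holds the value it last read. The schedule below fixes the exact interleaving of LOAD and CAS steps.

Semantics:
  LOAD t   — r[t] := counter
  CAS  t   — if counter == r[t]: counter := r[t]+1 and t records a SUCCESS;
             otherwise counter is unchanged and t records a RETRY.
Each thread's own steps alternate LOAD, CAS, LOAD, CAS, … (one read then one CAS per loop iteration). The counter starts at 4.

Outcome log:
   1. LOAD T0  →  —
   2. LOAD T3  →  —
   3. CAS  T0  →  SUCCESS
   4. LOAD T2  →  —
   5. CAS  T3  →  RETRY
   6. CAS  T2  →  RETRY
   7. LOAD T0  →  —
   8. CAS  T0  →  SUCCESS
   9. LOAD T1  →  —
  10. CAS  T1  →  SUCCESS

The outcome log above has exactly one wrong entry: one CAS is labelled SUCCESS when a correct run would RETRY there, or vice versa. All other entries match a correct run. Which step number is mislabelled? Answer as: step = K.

step = 6

Reference trace:
   1) LOAD T0:  M=4  r_T0=4
   2) LOAD T3:  M=4  r_T3=4
   3) CAS  T0:  M=5  r_T0=4 ✓
   4) LOAD T2:  M=5  r_T2=5
   5) CAS  T3:  M=5  r_T3=4 ✗
   6) CAS  T2:  M=6  r_T2=5 ✓
   7) LOAD T0:  M=6  r_T0=6
   8) CAS  T0:  M=7  r_T0=6 ✓
   9) LOAD T1:  M=7  r_T1=7
  10) CAS  T1:  M=8  r_T1=7 ✓
Flip is step 6.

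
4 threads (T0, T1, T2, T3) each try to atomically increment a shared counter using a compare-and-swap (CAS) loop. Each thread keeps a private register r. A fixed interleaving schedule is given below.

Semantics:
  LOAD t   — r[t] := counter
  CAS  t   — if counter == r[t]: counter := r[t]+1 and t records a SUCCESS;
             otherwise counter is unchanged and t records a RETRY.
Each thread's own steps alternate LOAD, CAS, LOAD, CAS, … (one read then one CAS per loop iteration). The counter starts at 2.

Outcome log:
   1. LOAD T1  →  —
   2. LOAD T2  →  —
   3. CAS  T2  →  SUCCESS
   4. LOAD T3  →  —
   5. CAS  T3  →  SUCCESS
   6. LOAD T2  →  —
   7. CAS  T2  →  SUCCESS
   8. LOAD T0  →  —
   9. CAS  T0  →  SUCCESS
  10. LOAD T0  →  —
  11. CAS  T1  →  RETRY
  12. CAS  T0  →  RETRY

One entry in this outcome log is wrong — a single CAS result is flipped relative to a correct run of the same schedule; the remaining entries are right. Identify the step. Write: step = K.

Reference trace:
[1] T1.load  rd  (counter 2, T1.r 2)
[2] T2.load  rd  (counter 2, T2.r 2)
[3] T2.cas  hit  (counter 3, T2.r 2)
[4] T3.load  rd  (counter 3, T3.r 3)
[5] T3.cas  hit  (counter 4, T3.r 3)
[6] T2.load  rd  (counter 4, T2.r 4)
[7] T2.cas  hit  (counter 5, T2.r 4)
[8] T0.load  rd  (counter 5, T0.r 5)
[9] T0.cas  hit  (counter 6, T0.r 5)
[10] T0.load  rd  (counter 6, T0.r 6)
[11] T1.cas  miss  (counter 6, T1.r 2)
[12] T0.cas  hit  (counter 7, T0.r 6)
Mismatch at 12.

step = 12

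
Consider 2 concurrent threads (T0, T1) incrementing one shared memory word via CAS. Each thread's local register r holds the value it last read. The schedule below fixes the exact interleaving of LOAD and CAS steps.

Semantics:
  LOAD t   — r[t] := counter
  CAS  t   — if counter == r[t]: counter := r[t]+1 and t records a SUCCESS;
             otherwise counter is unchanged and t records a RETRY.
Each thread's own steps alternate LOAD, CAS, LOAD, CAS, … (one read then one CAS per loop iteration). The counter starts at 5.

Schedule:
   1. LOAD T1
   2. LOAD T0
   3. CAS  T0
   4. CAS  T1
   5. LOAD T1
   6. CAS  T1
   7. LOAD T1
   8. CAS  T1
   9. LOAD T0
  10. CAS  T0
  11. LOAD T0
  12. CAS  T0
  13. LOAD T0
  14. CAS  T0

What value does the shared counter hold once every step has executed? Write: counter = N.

counter = 11

   1) LOAD T1:  M=5  r_T1=5
   2) LOAD T0:  M=5  r_T0=5
   3) CAS  T0:  M=6  r_T0=5 ✓
   4) CAS  T1:  M=6  r_T1=5 ✗
   5) LOAD T1:  M=6  r_T1=6
   6) CAS  T1:  M=7  r_T1=6 ✓
   7) LOAD T1:  M=7  r_T1=7
   8) CAS  T1:  M=8  r_T1=7 ✓
   9) LOAD T0:  M=8  r_T0=8
  10) CAS  T0:  M=9  r_T0=8 ✓
  11) LOAD T0:  M=9  r_T0=9
  12) CAS  T0:  M=10  r_T0=9 ✓
  13) LOAD T0:  M=10  r_T0=10
  14) CAS  T0:  M=11  r_T0=10 ✓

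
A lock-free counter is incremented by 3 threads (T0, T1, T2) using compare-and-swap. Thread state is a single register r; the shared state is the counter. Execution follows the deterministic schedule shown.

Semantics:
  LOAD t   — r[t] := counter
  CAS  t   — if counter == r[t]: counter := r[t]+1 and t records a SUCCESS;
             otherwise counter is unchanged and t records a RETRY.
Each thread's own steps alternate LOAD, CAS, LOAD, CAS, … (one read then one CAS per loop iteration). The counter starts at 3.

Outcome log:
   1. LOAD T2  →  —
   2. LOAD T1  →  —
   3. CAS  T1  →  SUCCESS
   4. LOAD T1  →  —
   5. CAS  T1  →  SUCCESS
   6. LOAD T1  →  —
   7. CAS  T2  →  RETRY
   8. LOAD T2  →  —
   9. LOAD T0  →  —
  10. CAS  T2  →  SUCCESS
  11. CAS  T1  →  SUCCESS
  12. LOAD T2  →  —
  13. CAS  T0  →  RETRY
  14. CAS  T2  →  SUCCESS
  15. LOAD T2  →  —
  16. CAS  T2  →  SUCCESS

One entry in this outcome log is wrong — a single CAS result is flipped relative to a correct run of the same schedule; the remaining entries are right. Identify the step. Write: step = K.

Re-executing:
1. LOAD T2 → mem=3 r[T2]=3 [LOAD]
2. LOAD T1 → mem=3 r[T1]=3 [LOAD]
3. CAS T1 → mem=4 r[T1]=3 [OK]
4. LOAD T1 → mem=4 r[T1]=4 [LOAD]
5. CAS T1 → mem=5 r[T1]=4 [OK]
6. LOAD T1 → mem=5 r[T1]=5 [LOAD]
7. CAS T2 → mem=5 r[T2]=3 [RETRY]
8. LOAD T2 → mem=5 r[T2]=5 [LOAD]
9. LOAD T0 → mem=5 r[T0]=5 [LOAD]
10. CAS T2 → mem=6 r[T2]=5 [OK]
11. CAS T1 → mem=6 r[T1]=5 [RETRY]
12. LOAD T2 → mem=6 r[T2]=6 [LOAD]
13. CAS T0 → mem=6 r[T0]=5 [RETRY]
14. CAS T2 → mem=7 r[T2]=6 [OK]
15. LOAD T2 → mem=7 r[T2]=7 [LOAD]
16. CAS T2 → mem=8 r[T2]=7 [OK]
Mismatch at 11.

step = 11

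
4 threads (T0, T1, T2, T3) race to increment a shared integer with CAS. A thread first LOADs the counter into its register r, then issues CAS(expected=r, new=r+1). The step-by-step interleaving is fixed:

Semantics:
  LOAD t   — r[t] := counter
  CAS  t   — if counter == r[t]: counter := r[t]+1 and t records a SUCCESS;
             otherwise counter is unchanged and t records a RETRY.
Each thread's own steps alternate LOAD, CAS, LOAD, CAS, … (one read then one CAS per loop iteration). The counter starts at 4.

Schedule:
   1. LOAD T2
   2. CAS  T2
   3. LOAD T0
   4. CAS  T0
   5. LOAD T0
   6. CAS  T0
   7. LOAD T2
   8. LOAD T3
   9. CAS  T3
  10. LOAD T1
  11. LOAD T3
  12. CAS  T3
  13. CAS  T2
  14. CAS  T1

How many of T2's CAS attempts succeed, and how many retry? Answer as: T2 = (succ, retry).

T2 = (1, 1)

step 1: T2 LOAD ⇒ load; ctr=4 reg=4
step 2: T2 CAS ⇒ ok; ctr=5 reg=4
step 3: T0 LOAD ⇒ load; ctr=5 reg=5
step 4: T0 CAS ⇒ ok; ctr=6 reg=5
step 5: T0 LOAD ⇒ load; ctr=6 reg=6
step 6: T0 CAS ⇒ ok; ctr=7 reg=6
step 7: T2 LOAD ⇒ load; ctr=7 reg=7
step 8: T3 LOAD ⇒ load; ctr=7 reg=7
step 9: T3 CAS ⇒ ok; ctr=8 reg=7
step 10: T1 LOAD ⇒ load; ctr=8 reg=8
step 11: T3 LOAD ⇒ load; ctr=8 reg=8
step 12: T3 CAS ⇒ ok; ctr=9 reg=8
step 13: T2 CAS ⇒ retry; ctr=9 reg=7
step 14: T1 CAS ⇒ retry; ctr=9 reg=8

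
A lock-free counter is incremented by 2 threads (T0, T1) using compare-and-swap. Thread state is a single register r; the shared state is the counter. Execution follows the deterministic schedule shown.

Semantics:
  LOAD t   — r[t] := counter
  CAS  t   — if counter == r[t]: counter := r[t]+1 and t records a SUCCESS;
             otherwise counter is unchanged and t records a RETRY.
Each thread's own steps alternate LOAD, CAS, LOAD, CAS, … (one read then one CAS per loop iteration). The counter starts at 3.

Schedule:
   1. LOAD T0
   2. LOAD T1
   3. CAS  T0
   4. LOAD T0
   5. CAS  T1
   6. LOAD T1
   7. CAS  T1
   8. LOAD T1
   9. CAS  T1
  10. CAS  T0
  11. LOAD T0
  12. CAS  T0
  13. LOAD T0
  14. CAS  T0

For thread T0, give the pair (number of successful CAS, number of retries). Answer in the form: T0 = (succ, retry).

T0 = (3, 1)

1. LOAD T0 → mem=3 r[T0]=3 [LOAD]
2. LOAD T1 → mem=3 r[T1]=3 [LOAD]
3. CAS T0 → mem=4 r[T0]=3 [OK]
4. LOAD T0 → mem=4 r[T0]=4 [LOAD]
5. CAS T1 → mem=4 r[T1]=3 [RETRY]
6. LOAD T1 → mem=4 r[T1]=4 [LOAD]
7. CAS T1 → mem=5 r[T1]=4 [OK]
8. LOAD T1 → mem=5 r[T1]=5 [LOAD]
9. CAS T1 → mem=6 r[T1]=5 [OK]
10. CAS T0 → mem=6 r[T0]=4 [RETRY]
11. LOAD T0 → mem=6 r[T0]=6 [LOAD]
12. CAS T0 → mem=7 r[T0]=6 [OK]
13. LOAD T0 → mem=7 r[T0]=7 [LOAD]
14. CAS T0 → mem=8 r[T0]=7 [OK]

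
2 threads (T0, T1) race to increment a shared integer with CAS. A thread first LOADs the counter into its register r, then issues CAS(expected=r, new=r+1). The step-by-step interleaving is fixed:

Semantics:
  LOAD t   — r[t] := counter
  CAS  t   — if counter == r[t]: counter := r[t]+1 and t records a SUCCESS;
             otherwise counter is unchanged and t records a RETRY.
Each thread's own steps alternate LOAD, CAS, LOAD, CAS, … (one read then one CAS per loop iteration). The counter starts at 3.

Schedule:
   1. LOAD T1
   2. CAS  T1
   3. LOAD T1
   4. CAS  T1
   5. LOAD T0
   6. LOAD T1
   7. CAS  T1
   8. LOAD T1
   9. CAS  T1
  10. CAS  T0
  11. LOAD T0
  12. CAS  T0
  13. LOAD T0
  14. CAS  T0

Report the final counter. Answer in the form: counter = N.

counter = 9

T1 LOAD — after: cnt=3, r=3 — load
T1 CAS — after: cnt=4, r=3 — ok
T1 LOAD — after: cnt=4, r=4 — load
T1 CAS — after: cnt=5, r=4 — ok
T0 LOAD — after: cnt=5, r=5 — load
T1 LOAD — after: cnt=5, r=5 — load
T1 CAS — after: cnt=6, r=5 — ok
T1 LOAD — after: cnt=6, r=6 — load
T1 CAS — after: cnt=7, r=6 — ok
T0 CAS — after: cnt=7, r=5 — retry
T0 LOAD — after: cnt=7, r=7 — load
T0 CAS — after: cnt=8, r=7 — ok
T0 LOAD — after: cnt=8, r=8 — load
T0 CAS — after: cnt=9, r=8 — ok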